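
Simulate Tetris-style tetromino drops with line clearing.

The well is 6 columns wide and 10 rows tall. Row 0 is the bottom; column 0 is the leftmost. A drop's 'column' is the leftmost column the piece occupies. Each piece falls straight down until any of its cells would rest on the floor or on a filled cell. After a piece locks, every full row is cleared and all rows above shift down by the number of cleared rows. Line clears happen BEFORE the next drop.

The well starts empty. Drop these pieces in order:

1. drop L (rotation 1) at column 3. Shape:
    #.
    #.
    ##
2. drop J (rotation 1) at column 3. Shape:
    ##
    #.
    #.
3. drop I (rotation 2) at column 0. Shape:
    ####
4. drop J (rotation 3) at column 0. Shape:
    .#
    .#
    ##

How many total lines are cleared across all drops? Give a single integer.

Answer: 0

Derivation:
Drop 1: L rot1 at col 3 lands with bottom-row=0; cleared 0 line(s) (total 0); column heights now [0 0 0 3 1 0], max=3
Drop 2: J rot1 at col 3 lands with bottom-row=3; cleared 0 line(s) (total 0); column heights now [0 0 0 6 6 0], max=6
Drop 3: I rot2 at col 0 lands with bottom-row=6; cleared 0 line(s) (total 0); column heights now [7 7 7 7 6 0], max=7
Drop 4: J rot3 at col 0 lands with bottom-row=7; cleared 0 line(s) (total 0); column heights now [8 10 7 7 6 0], max=10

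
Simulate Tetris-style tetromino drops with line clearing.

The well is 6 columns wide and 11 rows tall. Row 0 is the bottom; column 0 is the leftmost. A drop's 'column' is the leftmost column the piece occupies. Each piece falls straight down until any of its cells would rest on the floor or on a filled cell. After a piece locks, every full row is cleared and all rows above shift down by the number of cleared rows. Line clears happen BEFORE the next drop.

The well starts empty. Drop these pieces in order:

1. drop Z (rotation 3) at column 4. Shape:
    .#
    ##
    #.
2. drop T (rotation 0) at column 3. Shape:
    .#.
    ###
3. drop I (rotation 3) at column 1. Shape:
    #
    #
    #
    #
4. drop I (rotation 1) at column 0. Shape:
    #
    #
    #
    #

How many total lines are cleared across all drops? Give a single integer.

Answer: 0

Derivation:
Drop 1: Z rot3 at col 4 lands with bottom-row=0; cleared 0 line(s) (total 0); column heights now [0 0 0 0 2 3], max=3
Drop 2: T rot0 at col 3 lands with bottom-row=3; cleared 0 line(s) (total 0); column heights now [0 0 0 4 5 4], max=5
Drop 3: I rot3 at col 1 lands with bottom-row=0; cleared 0 line(s) (total 0); column heights now [0 4 0 4 5 4], max=5
Drop 4: I rot1 at col 0 lands with bottom-row=0; cleared 0 line(s) (total 0); column heights now [4 4 0 4 5 4], max=5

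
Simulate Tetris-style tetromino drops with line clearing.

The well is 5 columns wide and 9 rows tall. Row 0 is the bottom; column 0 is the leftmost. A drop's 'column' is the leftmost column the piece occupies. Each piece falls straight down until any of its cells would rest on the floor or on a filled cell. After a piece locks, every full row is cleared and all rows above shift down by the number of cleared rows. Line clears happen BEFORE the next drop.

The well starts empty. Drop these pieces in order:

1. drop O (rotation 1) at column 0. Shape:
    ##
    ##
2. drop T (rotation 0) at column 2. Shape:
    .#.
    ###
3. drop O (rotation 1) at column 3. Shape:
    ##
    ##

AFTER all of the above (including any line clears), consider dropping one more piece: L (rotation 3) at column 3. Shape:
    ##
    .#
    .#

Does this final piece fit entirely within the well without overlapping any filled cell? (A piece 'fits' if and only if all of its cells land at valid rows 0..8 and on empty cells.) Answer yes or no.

Drop 1: O rot1 at col 0 lands with bottom-row=0; cleared 0 line(s) (total 0); column heights now [2 2 0 0 0], max=2
Drop 2: T rot0 at col 2 lands with bottom-row=0; cleared 1 line(s) (total 1); column heights now [1 1 0 1 0], max=1
Drop 3: O rot1 at col 3 lands with bottom-row=1; cleared 0 line(s) (total 1); column heights now [1 1 0 3 3], max=3
Test piece L rot3 at col 3 (width 2): heights before test = [1 1 0 3 3]; fits = True

Answer: yes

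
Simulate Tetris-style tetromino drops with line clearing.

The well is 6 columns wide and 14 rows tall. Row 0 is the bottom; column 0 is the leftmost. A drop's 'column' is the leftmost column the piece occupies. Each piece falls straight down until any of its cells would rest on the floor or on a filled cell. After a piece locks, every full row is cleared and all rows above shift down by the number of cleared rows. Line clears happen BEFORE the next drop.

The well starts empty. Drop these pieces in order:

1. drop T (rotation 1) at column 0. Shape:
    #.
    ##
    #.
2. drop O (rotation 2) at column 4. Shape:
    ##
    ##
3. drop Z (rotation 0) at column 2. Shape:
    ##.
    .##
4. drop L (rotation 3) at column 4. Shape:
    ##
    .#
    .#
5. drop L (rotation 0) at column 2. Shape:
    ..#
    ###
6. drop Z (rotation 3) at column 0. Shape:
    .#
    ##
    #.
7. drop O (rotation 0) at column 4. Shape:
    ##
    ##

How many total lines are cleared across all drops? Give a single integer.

Drop 1: T rot1 at col 0 lands with bottom-row=0; cleared 0 line(s) (total 0); column heights now [3 2 0 0 0 0], max=3
Drop 2: O rot2 at col 4 lands with bottom-row=0; cleared 0 line(s) (total 0); column heights now [3 2 0 0 2 2], max=3
Drop 3: Z rot0 at col 2 lands with bottom-row=2; cleared 0 line(s) (total 0); column heights now [3 2 4 4 3 2], max=4
Drop 4: L rot3 at col 4 lands with bottom-row=2; cleared 0 line(s) (total 0); column heights now [3 2 4 4 5 5], max=5
Drop 5: L rot0 at col 2 lands with bottom-row=5; cleared 0 line(s) (total 0); column heights now [3 2 6 6 7 5], max=7
Drop 6: Z rot3 at col 0 lands with bottom-row=3; cleared 0 line(s) (total 0); column heights now [5 6 6 6 7 5], max=7
Drop 7: O rot0 at col 4 lands with bottom-row=7; cleared 0 line(s) (total 0); column heights now [5 6 6 6 9 9], max=9

Answer: 0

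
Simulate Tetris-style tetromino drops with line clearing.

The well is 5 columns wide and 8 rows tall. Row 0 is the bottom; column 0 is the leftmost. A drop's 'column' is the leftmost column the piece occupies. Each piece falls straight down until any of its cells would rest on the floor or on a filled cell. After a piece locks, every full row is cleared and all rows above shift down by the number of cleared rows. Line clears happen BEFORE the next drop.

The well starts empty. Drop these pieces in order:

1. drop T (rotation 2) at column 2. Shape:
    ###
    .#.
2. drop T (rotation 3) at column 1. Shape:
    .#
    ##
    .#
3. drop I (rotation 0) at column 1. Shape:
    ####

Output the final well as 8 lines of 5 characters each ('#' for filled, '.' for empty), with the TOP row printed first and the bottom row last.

Drop 1: T rot2 at col 2 lands with bottom-row=0; cleared 0 line(s) (total 0); column heights now [0 0 2 2 2], max=2
Drop 2: T rot3 at col 1 lands with bottom-row=2; cleared 0 line(s) (total 0); column heights now [0 4 5 2 2], max=5
Drop 3: I rot0 at col 1 lands with bottom-row=5; cleared 0 line(s) (total 0); column heights now [0 6 6 6 6], max=6

Answer: .....
.....
.####
..#..
.##..
..#..
..###
...#.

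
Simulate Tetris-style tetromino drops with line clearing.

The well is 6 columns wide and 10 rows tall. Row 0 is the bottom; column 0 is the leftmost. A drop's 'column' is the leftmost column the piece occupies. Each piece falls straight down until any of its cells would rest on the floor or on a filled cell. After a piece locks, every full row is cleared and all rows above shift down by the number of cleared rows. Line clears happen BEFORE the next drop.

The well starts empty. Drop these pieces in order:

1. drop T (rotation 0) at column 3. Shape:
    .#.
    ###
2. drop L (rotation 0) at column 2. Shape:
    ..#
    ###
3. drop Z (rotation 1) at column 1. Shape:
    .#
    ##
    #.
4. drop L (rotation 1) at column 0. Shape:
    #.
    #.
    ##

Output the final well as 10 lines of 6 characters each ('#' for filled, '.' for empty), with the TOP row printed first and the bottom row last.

Drop 1: T rot0 at col 3 lands with bottom-row=0; cleared 0 line(s) (total 0); column heights now [0 0 0 1 2 1], max=2
Drop 2: L rot0 at col 2 lands with bottom-row=2; cleared 0 line(s) (total 0); column heights now [0 0 3 3 4 1], max=4
Drop 3: Z rot1 at col 1 lands with bottom-row=2; cleared 0 line(s) (total 0); column heights now [0 4 5 3 4 1], max=5
Drop 4: L rot1 at col 0 lands with bottom-row=4; cleared 0 line(s) (total 0); column heights now [7 5 5 3 4 1], max=7

Answer: ......
......
......
#.....
#.....
###...
.##.#.
.####.
....#.
...###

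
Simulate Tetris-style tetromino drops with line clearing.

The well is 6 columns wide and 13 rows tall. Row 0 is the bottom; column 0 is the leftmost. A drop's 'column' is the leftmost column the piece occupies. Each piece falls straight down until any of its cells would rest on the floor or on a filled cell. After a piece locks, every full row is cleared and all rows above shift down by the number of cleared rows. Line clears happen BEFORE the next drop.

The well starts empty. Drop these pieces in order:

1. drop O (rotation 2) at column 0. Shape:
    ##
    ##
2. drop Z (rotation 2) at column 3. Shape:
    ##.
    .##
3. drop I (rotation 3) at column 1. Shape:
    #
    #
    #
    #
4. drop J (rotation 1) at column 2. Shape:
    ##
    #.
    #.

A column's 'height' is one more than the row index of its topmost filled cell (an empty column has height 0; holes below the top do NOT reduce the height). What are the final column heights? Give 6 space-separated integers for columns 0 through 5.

Answer: 2 6 3 3 2 1

Derivation:
Drop 1: O rot2 at col 0 lands with bottom-row=0; cleared 0 line(s) (total 0); column heights now [2 2 0 0 0 0], max=2
Drop 2: Z rot2 at col 3 lands with bottom-row=0; cleared 0 line(s) (total 0); column heights now [2 2 0 2 2 1], max=2
Drop 3: I rot3 at col 1 lands with bottom-row=2; cleared 0 line(s) (total 0); column heights now [2 6 0 2 2 1], max=6
Drop 4: J rot1 at col 2 lands with bottom-row=0; cleared 0 line(s) (total 0); column heights now [2 6 3 3 2 1], max=6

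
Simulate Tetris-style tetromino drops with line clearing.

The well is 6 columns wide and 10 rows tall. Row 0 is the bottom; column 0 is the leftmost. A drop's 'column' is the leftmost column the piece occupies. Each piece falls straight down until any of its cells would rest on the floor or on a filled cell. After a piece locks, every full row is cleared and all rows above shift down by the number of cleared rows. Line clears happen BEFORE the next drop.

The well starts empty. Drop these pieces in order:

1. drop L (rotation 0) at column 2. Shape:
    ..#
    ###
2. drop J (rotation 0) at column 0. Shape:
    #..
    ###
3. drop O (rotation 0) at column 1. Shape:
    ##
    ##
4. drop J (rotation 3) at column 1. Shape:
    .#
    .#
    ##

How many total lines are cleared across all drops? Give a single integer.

Drop 1: L rot0 at col 2 lands with bottom-row=0; cleared 0 line(s) (total 0); column heights now [0 0 1 1 2 0], max=2
Drop 2: J rot0 at col 0 lands with bottom-row=1; cleared 0 line(s) (total 0); column heights now [3 2 2 1 2 0], max=3
Drop 3: O rot0 at col 1 lands with bottom-row=2; cleared 0 line(s) (total 0); column heights now [3 4 4 1 2 0], max=4
Drop 4: J rot3 at col 1 lands with bottom-row=4; cleared 0 line(s) (total 0); column heights now [3 5 7 1 2 0], max=7

Answer: 0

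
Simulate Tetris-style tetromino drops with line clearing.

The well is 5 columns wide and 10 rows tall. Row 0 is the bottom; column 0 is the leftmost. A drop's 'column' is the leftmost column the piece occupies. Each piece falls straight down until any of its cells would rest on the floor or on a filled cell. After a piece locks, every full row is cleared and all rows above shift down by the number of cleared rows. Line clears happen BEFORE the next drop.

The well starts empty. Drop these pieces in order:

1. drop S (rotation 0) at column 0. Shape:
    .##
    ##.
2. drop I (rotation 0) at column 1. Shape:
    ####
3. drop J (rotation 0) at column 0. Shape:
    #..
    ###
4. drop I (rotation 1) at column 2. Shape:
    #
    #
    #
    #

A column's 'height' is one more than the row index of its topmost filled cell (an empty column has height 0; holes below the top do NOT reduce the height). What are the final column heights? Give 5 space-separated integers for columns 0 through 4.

Drop 1: S rot0 at col 0 lands with bottom-row=0; cleared 0 line(s) (total 0); column heights now [1 2 2 0 0], max=2
Drop 2: I rot0 at col 1 lands with bottom-row=2; cleared 0 line(s) (total 0); column heights now [1 3 3 3 3], max=3
Drop 3: J rot0 at col 0 lands with bottom-row=3; cleared 0 line(s) (total 0); column heights now [5 4 4 3 3], max=5
Drop 4: I rot1 at col 2 lands with bottom-row=4; cleared 0 line(s) (total 0); column heights now [5 4 8 3 3], max=8

Answer: 5 4 8 3 3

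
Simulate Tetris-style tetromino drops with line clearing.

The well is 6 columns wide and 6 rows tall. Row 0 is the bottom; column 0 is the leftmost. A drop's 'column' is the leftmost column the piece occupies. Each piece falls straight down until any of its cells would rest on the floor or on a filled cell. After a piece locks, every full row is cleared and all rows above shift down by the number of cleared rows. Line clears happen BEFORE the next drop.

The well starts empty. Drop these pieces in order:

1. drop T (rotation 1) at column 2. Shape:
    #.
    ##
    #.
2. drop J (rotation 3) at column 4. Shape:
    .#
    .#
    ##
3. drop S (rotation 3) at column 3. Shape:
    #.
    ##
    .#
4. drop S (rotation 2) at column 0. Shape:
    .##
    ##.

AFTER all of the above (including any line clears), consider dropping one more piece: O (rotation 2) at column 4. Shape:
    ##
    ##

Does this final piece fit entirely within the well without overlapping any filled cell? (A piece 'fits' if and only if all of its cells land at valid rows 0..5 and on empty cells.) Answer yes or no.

Answer: yes

Derivation:
Drop 1: T rot1 at col 2 lands with bottom-row=0; cleared 0 line(s) (total 0); column heights now [0 0 3 2 0 0], max=3
Drop 2: J rot3 at col 4 lands with bottom-row=0; cleared 0 line(s) (total 0); column heights now [0 0 3 2 1 3], max=3
Drop 3: S rot3 at col 3 lands with bottom-row=1; cleared 0 line(s) (total 0); column heights now [0 0 3 4 3 3], max=4
Drop 4: S rot2 at col 0 lands with bottom-row=2; cleared 1 line(s) (total 1); column heights now [0 3 3 3 2 2], max=3
Test piece O rot2 at col 4 (width 2): heights before test = [0 3 3 3 2 2]; fits = True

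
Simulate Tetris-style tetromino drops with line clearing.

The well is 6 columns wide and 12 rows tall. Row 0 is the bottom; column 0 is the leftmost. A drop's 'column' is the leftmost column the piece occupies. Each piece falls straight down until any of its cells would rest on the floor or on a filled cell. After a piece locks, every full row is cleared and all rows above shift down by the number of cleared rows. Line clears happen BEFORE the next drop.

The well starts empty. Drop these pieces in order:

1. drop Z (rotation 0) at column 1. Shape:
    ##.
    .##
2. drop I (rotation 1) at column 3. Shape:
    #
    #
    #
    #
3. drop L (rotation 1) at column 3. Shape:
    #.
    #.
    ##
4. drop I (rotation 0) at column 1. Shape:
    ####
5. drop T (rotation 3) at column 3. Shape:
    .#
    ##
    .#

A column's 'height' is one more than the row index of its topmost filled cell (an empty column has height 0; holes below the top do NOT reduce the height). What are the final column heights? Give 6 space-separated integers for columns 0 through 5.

Answer: 0 9 9 11 12 0

Derivation:
Drop 1: Z rot0 at col 1 lands with bottom-row=0; cleared 0 line(s) (total 0); column heights now [0 2 2 1 0 0], max=2
Drop 2: I rot1 at col 3 lands with bottom-row=1; cleared 0 line(s) (total 0); column heights now [0 2 2 5 0 0], max=5
Drop 3: L rot1 at col 3 lands with bottom-row=5; cleared 0 line(s) (total 0); column heights now [0 2 2 8 6 0], max=8
Drop 4: I rot0 at col 1 lands with bottom-row=8; cleared 0 line(s) (total 0); column heights now [0 9 9 9 9 0], max=9
Drop 5: T rot3 at col 3 lands with bottom-row=9; cleared 0 line(s) (total 0); column heights now [0 9 9 11 12 0], max=12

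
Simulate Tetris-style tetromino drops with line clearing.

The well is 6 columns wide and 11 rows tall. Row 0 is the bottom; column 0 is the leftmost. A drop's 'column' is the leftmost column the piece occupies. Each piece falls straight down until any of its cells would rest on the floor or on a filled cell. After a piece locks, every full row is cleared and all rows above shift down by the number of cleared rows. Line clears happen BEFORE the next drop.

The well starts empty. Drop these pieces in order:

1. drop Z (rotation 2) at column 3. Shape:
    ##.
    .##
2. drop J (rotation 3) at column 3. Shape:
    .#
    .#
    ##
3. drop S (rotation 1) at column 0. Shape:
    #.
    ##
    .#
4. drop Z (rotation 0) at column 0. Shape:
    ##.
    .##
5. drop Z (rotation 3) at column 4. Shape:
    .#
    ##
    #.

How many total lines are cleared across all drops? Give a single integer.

Answer: 0

Derivation:
Drop 1: Z rot2 at col 3 lands with bottom-row=0; cleared 0 line(s) (total 0); column heights now [0 0 0 2 2 1], max=2
Drop 2: J rot3 at col 3 lands with bottom-row=2; cleared 0 line(s) (total 0); column heights now [0 0 0 3 5 1], max=5
Drop 3: S rot1 at col 0 lands with bottom-row=0; cleared 0 line(s) (total 0); column heights now [3 2 0 3 5 1], max=5
Drop 4: Z rot0 at col 0 lands with bottom-row=2; cleared 0 line(s) (total 0); column heights now [4 4 3 3 5 1], max=5
Drop 5: Z rot3 at col 4 lands with bottom-row=5; cleared 0 line(s) (total 0); column heights now [4 4 3 3 7 8], max=8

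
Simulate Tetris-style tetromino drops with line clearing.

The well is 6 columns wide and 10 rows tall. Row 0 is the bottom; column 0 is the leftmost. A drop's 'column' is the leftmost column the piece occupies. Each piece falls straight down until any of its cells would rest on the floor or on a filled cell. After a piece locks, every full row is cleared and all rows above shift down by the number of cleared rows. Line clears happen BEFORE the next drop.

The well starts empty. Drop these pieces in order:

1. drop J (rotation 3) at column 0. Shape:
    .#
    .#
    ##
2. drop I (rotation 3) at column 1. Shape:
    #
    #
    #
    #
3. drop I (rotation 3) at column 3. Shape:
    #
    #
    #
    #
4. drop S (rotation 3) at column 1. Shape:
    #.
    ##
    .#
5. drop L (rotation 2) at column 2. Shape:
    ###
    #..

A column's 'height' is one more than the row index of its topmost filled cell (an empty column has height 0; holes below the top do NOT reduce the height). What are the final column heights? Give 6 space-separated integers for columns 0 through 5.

Drop 1: J rot3 at col 0 lands with bottom-row=0; cleared 0 line(s) (total 0); column heights now [1 3 0 0 0 0], max=3
Drop 2: I rot3 at col 1 lands with bottom-row=3; cleared 0 line(s) (total 0); column heights now [1 7 0 0 0 0], max=7
Drop 3: I rot3 at col 3 lands with bottom-row=0; cleared 0 line(s) (total 0); column heights now [1 7 0 4 0 0], max=7
Drop 4: S rot3 at col 1 lands with bottom-row=6; cleared 0 line(s) (total 0); column heights now [1 9 8 4 0 0], max=9
Drop 5: L rot2 at col 2 lands with bottom-row=8; cleared 0 line(s) (total 0); column heights now [1 9 10 10 10 0], max=10

Answer: 1 9 10 10 10 0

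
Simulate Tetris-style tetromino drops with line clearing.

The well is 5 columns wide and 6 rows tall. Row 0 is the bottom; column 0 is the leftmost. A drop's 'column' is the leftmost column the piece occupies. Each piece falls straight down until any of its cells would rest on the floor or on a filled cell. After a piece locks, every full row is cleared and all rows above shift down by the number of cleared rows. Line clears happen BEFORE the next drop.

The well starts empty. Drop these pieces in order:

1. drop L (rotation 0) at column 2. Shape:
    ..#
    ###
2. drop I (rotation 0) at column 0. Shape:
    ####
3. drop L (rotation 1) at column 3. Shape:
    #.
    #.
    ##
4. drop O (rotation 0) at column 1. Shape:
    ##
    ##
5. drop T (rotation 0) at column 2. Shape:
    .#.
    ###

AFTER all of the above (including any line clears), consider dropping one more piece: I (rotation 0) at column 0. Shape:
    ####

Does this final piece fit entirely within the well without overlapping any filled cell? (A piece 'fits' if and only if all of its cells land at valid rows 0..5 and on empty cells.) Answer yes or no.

Answer: no

Derivation:
Drop 1: L rot0 at col 2 lands with bottom-row=0; cleared 0 line(s) (total 0); column heights now [0 0 1 1 2], max=2
Drop 2: I rot0 at col 0 lands with bottom-row=1; cleared 1 line(s) (total 1); column heights now [0 0 1 1 1], max=1
Drop 3: L rot1 at col 3 lands with bottom-row=1; cleared 0 line(s) (total 1); column heights now [0 0 1 4 2], max=4
Drop 4: O rot0 at col 1 lands with bottom-row=1; cleared 0 line(s) (total 1); column heights now [0 3 3 4 2], max=4
Drop 5: T rot0 at col 2 lands with bottom-row=4; cleared 0 line(s) (total 1); column heights now [0 3 5 6 5], max=6
Test piece I rot0 at col 0 (width 4): heights before test = [0 3 5 6 5]; fits = False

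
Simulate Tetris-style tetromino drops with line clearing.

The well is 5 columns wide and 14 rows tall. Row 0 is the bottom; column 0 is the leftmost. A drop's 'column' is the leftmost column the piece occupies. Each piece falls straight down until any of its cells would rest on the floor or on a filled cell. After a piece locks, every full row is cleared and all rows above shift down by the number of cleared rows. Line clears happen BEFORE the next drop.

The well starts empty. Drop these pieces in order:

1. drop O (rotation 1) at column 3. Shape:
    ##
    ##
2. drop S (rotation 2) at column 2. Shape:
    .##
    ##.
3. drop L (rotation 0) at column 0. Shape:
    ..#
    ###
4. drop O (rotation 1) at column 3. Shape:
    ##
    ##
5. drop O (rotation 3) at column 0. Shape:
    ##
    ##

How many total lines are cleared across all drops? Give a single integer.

Answer: 1

Derivation:
Drop 1: O rot1 at col 3 lands with bottom-row=0; cleared 0 line(s) (total 0); column heights now [0 0 0 2 2], max=2
Drop 2: S rot2 at col 2 lands with bottom-row=2; cleared 0 line(s) (total 0); column heights now [0 0 3 4 4], max=4
Drop 3: L rot0 at col 0 lands with bottom-row=3; cleared 1 line(s) (total 1); column heights now [0 0 4 3 2], max=4
Drop 4: O rot1 at col 3 lands with bottom-row=3; cleared 0 line(s) (total 1); column heights now [0 0 4 5 5], max=5
Drop 5: O rot3 at col 0 lands with bottom-row=0; cleared 0 line(s) (total 1); column heights now [2 2 4 5 5], max=5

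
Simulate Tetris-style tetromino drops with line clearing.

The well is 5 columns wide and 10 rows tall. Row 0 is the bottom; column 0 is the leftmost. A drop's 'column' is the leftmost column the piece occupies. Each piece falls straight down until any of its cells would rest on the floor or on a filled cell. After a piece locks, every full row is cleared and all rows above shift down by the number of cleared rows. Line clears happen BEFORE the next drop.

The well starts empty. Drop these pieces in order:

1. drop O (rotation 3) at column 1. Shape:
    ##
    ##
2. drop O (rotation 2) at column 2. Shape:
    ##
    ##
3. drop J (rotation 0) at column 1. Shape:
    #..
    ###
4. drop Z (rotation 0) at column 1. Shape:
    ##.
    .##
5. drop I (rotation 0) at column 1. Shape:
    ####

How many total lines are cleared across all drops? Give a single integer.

Answer: 0

Derivation:
Drop 1: O rot3 at col 1 lands with bottom-row=0; cleared 0 line(s) (total 0); column heights now [0 2 2 0 0], max=2
Drop 2: O rot2 at col 2 lands with bottom-row=2; cleared 0 line(s) (total 0); column heights now [0 2 4 4 0], max=4
Drop 3: J rot0 at col 1 lands with bottom-row=4; cleared 0 line(s) (total 0); column heights now [0 6 5 5 0], max=6
Drop 4: Z rot0 at col 1 lands with bottom-row=5; cleared 0 line(s) (total 0); column heights now [0 7 7 6 0], max=7
Drop 5: I rot0 at col 1 lands with bottom-row=7; cleared 0 line(s) (total 0); column heights now [0 8 8 8 8], max=8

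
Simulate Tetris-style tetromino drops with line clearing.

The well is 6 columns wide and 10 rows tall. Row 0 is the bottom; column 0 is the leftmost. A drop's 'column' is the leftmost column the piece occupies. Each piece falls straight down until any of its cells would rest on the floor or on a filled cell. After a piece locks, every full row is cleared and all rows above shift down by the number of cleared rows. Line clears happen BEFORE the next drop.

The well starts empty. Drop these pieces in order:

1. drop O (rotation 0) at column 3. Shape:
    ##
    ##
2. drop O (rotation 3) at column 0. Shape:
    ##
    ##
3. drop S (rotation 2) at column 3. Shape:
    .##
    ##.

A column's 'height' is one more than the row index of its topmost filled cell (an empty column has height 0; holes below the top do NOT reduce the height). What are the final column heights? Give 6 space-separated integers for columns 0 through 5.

Drop 1: O rot0 at col 3 lands with bottom-row=0; cleared 0 line(s) (total 0); column heights now [0 0 0 2 2 0], max=2
Drop 2: O rot3 at col 0 lands with bottom-row=0; cleared 0 line(s) (total 0); column heights now [2 2 0 2 2 0], max=2
Drop 3: S rot2 at col 3 lands with bottom-row=2; cleared 0 line(s) (total 0); column heights now [2 2 0 3 4 4], max=4

Answer: 2 2 0 3 4 4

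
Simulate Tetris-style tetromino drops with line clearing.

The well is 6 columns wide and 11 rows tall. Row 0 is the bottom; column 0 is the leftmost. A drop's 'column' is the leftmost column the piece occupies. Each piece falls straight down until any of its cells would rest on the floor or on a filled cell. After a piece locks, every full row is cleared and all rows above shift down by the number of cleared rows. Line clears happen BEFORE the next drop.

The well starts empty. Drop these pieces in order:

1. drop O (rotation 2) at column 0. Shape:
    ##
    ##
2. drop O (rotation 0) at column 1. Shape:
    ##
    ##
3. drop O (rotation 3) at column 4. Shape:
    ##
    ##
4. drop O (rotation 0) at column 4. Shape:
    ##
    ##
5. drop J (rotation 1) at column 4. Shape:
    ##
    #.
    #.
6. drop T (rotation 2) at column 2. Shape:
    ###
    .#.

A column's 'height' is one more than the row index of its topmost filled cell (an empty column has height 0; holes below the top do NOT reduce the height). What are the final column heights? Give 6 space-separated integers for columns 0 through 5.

Answer: 2 4 8 8 8 7

Derivation:
Drop 1: O rot2 at col 0 lands with bottom-row=0; cleared 0 line(s) (total 0); column heights now [2 2 0 0 0 0], max=2
Drop 2: O rot0 at col 1 lands with bottom-row=2; cleared 0 line(s) (total 0); column heights now [2 4 4 0 0 0], max=4
Drop 3: O rot3 at col 4 lands with bottom-row=0; cleared 0 line(s) (total 0); column heights now [2 4 4 0 2 2], max=4
Drop 4: O rot0 at col 4 lands with bottom-row=2; cleared 0 line(s) (total 0); column heights now [2 4 4 0 4 4], max=4
Drop 5: J rot1 at col 4 lands with bottom-row=4; cleared 0 line(s) (total 0); column heights now [2 4 4 0 7 7], max=7
Drop 6: T rot2 at col 2 lands with bottom-row=6; cleared 0 line(s) (total 0); column heights now [2 4 8 8 8 7], max=8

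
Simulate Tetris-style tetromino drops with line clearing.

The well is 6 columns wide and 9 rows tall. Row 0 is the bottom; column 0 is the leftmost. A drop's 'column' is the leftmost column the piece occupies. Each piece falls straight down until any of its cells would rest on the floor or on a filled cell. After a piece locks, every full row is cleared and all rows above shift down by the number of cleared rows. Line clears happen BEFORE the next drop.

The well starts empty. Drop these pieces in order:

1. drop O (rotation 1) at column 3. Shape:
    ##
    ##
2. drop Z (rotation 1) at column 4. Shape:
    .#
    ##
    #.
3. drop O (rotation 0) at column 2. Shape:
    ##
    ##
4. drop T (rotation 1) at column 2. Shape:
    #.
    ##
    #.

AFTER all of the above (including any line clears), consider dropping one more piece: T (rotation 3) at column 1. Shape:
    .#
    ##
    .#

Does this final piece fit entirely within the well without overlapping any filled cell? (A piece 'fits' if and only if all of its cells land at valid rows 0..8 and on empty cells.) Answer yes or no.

Answer: no

Derivation:
Drop 1: O rot1 at col 3 lands with bottom-row=0; cleared 0 line(s) (total 0); column heights now [0 0 0 2 2 0], max=2
Drop 2: Z rot1 at col 4 lands with bottom-row=2; cleared 0 line(s) (total 0); column heights now [0 0 0 2 4 5], max=5
Drop 3: O rot0 at col 2 lands with bottom-row=2; cleared 0 line(s) (total 0); column heights now [0 0 4 4 4 5], max=5
Drop 4: T rot1 at col 2 lands with bottom-row=4; cleared 0 line(s) (total 0); column heights now [0 0 7 6 4 5], max=7
Test piece T rot3 at col 1 (width 2): heights before test = [0 0 7 6 4 5]; fits = False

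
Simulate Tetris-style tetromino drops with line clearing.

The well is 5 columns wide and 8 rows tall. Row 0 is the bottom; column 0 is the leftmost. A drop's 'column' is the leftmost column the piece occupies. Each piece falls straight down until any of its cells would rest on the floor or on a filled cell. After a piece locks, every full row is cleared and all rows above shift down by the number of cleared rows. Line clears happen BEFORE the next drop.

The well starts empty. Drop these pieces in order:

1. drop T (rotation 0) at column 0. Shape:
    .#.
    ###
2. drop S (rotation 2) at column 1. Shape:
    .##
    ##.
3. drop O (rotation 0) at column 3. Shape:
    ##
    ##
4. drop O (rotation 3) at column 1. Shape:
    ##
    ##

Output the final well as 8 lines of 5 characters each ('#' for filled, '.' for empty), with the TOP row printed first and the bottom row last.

Answer: .....
.....
.####
.####
..##.
.##..
.#...
###..

Derivation:
Drop 1: T rot0 at col 0 lands with bottom-row=0; cleared 0 line(s) (total 0); column heights now [1 2 1 0 0], max=2
Drop 2: S rot2 at col 1 lands with bottom-row=2; cleared 0 line(s) (total 0); column heights now [1 3 4 4 0], max=4
Drop 3: O rot0 at col 3 lands with bottom-row=4; cleared 0 line(s) (total 0); column heights now [1 3 4 6 6], max=6
Drop 4: O rot3 at col 1 lands with bottom-row=4; cleared 0 line(s) (total 0); column heights now [1 6 6 6 6], max=6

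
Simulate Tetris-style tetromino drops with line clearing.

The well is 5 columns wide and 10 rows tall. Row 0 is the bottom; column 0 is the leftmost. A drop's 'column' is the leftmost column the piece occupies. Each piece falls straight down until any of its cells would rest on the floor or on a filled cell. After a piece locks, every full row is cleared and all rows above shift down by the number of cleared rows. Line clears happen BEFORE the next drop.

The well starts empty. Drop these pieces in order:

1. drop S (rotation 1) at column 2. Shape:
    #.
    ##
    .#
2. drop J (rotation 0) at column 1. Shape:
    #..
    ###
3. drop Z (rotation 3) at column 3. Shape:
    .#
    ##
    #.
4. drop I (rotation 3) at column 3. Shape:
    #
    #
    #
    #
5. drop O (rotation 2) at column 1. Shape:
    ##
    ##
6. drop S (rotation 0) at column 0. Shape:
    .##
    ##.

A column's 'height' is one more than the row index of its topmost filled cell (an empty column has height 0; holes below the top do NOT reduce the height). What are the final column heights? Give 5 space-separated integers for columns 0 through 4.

Answer: 8 9 9 10 7

Derivation:
Drop 1: S rot1 at col 2 lands with bottom-row=0; cleared 0 line(s) (total 0); column heights now [0 0 3 2 0], max=3
Drop 2: J rot0 at col 1 lands with bottom-row=3; cleared 0 line(s) (total 0); column heights now [0 5 4 4 0], max=5
Drop 3: Z rot3 at col 3 lands with bottom-row=4; cleared 0 line(s) (total 0); column heights now [0 5 4 6 7], max=7
Drop 4: I rot3 at col 3 lands with bottom-row=6; cleared 0 line(s) (total 0); column heights now [0 5 4 10 7], max=10
Drop 5: O rot2 at col 1 lands with bottom-row=5; cleared 0 line(s) (total 0); column heights now [0 7 7 10 7], max=10
Drop 6: S rot0 at col 0 lands with bottom-row=7; cleared 0 line(s) (total 0); column heights now [8 9 9 10 7], max=10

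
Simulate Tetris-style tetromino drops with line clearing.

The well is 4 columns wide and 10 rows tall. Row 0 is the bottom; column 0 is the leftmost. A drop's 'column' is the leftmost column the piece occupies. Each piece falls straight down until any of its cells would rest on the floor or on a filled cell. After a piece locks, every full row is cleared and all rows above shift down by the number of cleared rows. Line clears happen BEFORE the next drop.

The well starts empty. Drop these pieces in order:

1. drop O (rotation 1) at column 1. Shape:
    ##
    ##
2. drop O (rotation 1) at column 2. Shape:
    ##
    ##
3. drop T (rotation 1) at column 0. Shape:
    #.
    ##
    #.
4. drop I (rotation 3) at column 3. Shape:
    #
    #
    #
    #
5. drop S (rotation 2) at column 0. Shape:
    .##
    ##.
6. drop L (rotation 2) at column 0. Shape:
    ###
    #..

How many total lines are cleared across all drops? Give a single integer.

Answer: 3

Derivation:
Drop 1: O rot1 at col 1 lands with bottom-row=0; cleared 0 line(s) (total 0); column heights now [0 2 2 0], max=2
Drop 2: O rot1 at col 2 lands with bottom-row=2; cleared 0 line(s) (total 0); column heights now [0 2 4 4], max=4
Drop 3: T rot1 at col 0 lands with bottom-row=1; cleared 1 line(s) (total 1); column heights now [3 2 3 3], max=3
Drop 4: I rot3 at col 3 lands with bottom-row=3; cleared 0 line(s) (total 1); column heights now [3 2 3 7], max=7
Drop 5: S rot2 at col 0 lands with bottom-row=3; cleared 0 line(s) (total 1); column heights now [4 5 5 7], max=7
Drop 6: L rot2 at col 0 lands with bottom-row=4; cleared 2 line(s) (total 3); column heights now [4 4 3 5], max=5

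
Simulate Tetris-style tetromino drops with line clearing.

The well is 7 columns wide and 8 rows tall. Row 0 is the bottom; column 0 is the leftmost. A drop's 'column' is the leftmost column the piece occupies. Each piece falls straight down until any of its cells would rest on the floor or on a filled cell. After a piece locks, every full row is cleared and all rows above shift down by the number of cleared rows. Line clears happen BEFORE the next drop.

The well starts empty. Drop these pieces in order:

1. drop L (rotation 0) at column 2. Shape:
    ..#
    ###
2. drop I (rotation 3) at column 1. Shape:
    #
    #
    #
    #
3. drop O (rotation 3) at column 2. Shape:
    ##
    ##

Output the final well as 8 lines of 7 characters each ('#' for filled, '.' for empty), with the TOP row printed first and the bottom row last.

Answer: .......
.......
.......
.......
.#.....
.###...
.####..
.####..

Derivation:
Drop 1: L rot0 at col 2 lands with bottom-row=0; cleared 0 line(s) (total 0); column heights now [0 0 1 1 2 0 0], max=2
Drop 2: I rot3 at col 1 lands with bottom-row=0; cleared 0 line(s) (total 0); column heights now [0 4 1 1 2 0 0], max=4
Drop 3: O rot3 at col 2 lands with bottom-row=1; cleared 0 line(s) (total 0); column heights now [0 4 3 3 2 0 0], max=4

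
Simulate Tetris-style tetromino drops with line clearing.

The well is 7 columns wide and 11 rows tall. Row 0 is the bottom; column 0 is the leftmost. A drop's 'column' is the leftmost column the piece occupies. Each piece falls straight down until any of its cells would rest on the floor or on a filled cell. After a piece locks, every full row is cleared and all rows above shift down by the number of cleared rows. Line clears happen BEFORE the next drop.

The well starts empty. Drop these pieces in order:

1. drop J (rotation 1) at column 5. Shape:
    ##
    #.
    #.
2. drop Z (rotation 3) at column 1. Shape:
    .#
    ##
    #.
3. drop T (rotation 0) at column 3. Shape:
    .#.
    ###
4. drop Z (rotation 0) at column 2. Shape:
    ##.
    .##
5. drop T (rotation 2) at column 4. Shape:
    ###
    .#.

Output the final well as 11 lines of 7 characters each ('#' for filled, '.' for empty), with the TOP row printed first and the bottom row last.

Drop 1: J rot1 at col 5 lands with bottom-row=0; cleared 0 line(s) (total 0); column heights now [0 0 0 0 0 3 3], max=3
Drop 2: Z rot3 at col 1 lands with bottom-row=0; cleared 0 line(s) (total 0); column heights now [0 2 3 0 0 3 3], max=3
Drop 3: T rot0 at col 3 lands with bottom-row=3; cleared 0 line(s) (total 0); column heights now [0 2 3 4 5 4 3], max=5
Drop 4: Z rot0 at col 2 lands with bottom-row=5; cleared 0 line(s) (total 0); column heights now [0 2 7 7 6 4 3], max=7
Drop 5: T rot2 at col 4 lands with bottom-row=5; cleared 0 line(s) (total 0); column heights now [0 2 7 7 7 7 7], max=7

Answer: .......
.......
.......
.......
..#####
...###.
....#..
...###.
..#..##
.##..#.
.#...#.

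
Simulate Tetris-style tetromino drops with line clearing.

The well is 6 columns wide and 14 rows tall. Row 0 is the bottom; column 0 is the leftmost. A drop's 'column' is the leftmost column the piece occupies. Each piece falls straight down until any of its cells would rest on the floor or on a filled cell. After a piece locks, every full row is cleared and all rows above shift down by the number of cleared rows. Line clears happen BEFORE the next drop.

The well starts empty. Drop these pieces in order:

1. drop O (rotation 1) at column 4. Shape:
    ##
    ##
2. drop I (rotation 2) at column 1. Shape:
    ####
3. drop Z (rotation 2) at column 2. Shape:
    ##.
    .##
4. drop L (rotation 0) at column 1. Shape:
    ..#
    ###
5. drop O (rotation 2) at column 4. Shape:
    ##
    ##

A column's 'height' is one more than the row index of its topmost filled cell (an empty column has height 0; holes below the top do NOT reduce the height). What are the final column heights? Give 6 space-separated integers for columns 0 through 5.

Answer: 0 6 6 7 6 6

Derivation:
Drop 1: O rot1 at col 4 lands with bottom-row=0; cleared 0 line(s) (total 0); column heights now [0 0 0 0 2 2], max=2
Drop 2: I rot2 at col 1 lands with bottom-row=2; cleared 0 line(s) (total 0); column heights now [0 3 3 3 3 2], max=3
Drop 3: Z rot2 at col 2 lands with bottom-row=3; cleared 0 line(s) (total 0); column heights now [0 3 5 5 4 2], max=5
Drop 4: L rot0 at col 1 lands with bottom-row=5; cleared 0 line(s) (total 0); column heights now [0 6 6 7 4 2], max=7
Drop 5: O rot2 at col 4 lands with bottom-row=4; cleared 0 line(s) (total 0); column heights now [0 6 6 7 6 6], max=7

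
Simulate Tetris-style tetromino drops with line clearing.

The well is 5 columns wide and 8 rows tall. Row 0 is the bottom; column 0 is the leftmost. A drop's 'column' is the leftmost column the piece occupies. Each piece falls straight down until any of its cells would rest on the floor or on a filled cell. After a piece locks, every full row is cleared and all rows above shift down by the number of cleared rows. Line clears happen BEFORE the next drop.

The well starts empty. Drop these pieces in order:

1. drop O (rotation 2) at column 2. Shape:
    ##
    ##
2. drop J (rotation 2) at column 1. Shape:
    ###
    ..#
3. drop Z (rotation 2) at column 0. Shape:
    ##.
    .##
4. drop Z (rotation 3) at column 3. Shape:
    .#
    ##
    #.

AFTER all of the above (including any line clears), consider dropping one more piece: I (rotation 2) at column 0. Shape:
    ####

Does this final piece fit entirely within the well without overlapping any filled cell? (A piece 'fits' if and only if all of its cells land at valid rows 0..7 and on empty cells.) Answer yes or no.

Answer: yes

Derivation:
Drop 1: O rot2 at col 2 lands with bottom-row=0; cleared 0 line(s) (total 0); column heights now [0 0 2 2 0], max=2
Drop 2: J rot2 at col 1 lands with bottom-row=2; cleared 0 line(s) (total 0); column heights now [0 4 4 4 0], max=4
Drop 3: Z rot2 at col 0 lands with bottom-row=4; cleared 0 line(s) (total 0); column heights now [6 6 5 4 0], max=6
Drop 4: Z rot3 at col 3 lands with bottom-row=4; cleared 0 line(s) (total 0); column heights now [6 6 5 6 7], max=7
Test piece I rot2 at col 0 (width 4): heights before test = [6 6 5 6 7]; fits = True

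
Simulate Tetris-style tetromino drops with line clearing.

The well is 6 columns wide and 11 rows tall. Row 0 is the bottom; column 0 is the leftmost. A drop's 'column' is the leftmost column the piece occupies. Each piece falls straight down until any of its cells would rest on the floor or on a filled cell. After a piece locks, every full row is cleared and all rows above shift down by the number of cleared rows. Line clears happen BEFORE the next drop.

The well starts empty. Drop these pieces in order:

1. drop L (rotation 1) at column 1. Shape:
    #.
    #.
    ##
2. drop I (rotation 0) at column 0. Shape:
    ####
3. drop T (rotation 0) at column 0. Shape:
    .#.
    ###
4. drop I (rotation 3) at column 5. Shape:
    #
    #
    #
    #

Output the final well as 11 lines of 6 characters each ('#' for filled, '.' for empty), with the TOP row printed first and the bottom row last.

Answer: ......
......
......
......
......
.#....
###...
####.#
.#...#
.#...#
.##..#

Derivation:
Drop 1: L rot1 at col 1 lands with bottom-row=0; cleared 0 line(s) (total 0); column heights now [0 3 1 0 0 0], max=3
Drop 2: I rot0 at col 0 lands with bottom-row=3; cleared 0 line(s) (total 0); column heights now [4 4 4 4 0 0], max=4
Drop 3: T rot0 at col 0 lands with bottom-row=4; cleared 0 line(s) (total 0); column heights now [5 6 5 4 0 0], max=6
Drop 4: I rot3 at col 5 lands with bottom-row=0; cleared 0 line(s) (total 0); column heights now [5 6 5 4 0 4], max=6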